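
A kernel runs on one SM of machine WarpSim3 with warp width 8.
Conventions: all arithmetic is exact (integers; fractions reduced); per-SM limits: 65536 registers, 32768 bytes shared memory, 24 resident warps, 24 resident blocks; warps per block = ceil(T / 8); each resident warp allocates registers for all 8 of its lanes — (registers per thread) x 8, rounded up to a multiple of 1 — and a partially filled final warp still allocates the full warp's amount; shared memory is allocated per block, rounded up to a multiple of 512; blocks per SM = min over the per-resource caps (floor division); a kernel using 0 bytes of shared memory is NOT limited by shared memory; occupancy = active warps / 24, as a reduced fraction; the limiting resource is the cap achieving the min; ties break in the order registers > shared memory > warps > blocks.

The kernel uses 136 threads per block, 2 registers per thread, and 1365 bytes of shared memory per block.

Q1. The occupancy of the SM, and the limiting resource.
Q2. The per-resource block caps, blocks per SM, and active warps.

Answer: occupancy 17/24, limited by warps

registers: 240 blocks
shared memory: 21 blocks
warps: 1 block
blocks: 24 blocks

Answer: 1 block, 17 active warps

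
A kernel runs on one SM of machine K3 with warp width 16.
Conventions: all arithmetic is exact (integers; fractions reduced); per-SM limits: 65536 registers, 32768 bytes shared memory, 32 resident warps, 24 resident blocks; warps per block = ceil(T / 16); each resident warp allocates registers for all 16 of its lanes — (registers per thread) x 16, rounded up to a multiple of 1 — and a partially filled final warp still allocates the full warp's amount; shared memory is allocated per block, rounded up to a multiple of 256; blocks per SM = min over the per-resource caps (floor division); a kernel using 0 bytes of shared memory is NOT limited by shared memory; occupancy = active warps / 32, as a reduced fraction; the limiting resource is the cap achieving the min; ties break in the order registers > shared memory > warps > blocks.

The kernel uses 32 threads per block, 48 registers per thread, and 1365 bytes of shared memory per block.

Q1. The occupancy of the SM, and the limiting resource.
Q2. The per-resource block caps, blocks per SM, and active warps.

Answer: occupancy 1, limited by warps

registers: 42 blocks
shared memory: 21 blocks
warps: 16 blocks
blocks: 24 blocks

Answer: 16 blocks, 32 active warps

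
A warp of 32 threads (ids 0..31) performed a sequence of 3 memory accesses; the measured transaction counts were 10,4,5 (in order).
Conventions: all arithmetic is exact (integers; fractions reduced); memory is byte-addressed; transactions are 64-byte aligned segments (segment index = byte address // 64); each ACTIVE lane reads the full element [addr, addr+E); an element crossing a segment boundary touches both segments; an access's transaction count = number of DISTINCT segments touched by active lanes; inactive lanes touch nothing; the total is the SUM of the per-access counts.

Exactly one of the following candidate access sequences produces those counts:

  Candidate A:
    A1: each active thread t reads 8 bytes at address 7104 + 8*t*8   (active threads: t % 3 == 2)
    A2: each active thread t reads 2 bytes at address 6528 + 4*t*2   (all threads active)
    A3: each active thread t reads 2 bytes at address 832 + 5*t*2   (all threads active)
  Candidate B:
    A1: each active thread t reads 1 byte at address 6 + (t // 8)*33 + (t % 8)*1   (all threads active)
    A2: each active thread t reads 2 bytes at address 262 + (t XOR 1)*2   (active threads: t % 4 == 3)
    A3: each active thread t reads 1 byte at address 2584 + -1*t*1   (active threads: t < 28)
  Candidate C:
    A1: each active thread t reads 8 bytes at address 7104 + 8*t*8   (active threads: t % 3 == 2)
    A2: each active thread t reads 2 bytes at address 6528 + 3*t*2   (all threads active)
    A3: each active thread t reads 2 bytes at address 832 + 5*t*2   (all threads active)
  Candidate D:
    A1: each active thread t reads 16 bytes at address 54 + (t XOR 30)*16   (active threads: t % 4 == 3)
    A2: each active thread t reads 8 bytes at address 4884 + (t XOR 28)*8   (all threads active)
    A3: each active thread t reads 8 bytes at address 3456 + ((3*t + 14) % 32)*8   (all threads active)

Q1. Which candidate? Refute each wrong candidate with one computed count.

B: A1 gives 2 transactions, not 10
C: A2 gives 3 transactions, not 4
D: A1 gives 8 transactions, not 10
A: all counts match (10,4,5)

Answer: A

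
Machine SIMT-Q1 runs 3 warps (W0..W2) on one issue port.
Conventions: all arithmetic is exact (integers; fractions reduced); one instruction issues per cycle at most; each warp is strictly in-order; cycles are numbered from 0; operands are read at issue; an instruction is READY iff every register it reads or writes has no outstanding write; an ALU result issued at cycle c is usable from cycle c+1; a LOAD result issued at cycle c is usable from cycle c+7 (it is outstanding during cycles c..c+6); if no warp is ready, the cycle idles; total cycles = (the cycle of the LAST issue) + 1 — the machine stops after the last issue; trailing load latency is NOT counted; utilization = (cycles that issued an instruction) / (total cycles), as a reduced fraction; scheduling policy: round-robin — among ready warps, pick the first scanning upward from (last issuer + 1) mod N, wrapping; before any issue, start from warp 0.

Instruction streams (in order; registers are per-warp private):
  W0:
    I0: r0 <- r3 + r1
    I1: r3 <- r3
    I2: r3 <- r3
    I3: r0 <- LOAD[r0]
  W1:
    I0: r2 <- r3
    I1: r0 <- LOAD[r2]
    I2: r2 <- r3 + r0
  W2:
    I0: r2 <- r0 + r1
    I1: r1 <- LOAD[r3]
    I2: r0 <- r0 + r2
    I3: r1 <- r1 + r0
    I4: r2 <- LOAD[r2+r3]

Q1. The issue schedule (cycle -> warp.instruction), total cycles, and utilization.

cycle 0: W0.I0
cycle 1: W1.I0
cycle 2: W2.I0
cycle 3: W0.I1
cycle 4: W1.I1
cycle 5: W2.I1
cycle 6: W0.I2
cycle 7: W2.I2
cycle 8: W0.I3
cycle 9: idle
cycle 10: idle
cycle 11: W1.I2
cycle 12: W2.I3
cycle 13: W2.I4

Answer: 14 cycles, utilization 6/7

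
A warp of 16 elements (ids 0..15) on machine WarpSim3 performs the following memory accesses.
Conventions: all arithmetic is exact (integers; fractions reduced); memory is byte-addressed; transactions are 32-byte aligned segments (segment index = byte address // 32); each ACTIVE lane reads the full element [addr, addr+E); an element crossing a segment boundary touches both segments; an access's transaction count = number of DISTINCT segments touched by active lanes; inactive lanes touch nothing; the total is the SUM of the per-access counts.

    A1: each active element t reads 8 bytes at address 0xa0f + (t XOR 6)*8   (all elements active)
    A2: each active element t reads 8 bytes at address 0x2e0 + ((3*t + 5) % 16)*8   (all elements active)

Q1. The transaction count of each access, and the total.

A1: 5 transactions
A2: 4 transactions

Answer: 5,4; total 9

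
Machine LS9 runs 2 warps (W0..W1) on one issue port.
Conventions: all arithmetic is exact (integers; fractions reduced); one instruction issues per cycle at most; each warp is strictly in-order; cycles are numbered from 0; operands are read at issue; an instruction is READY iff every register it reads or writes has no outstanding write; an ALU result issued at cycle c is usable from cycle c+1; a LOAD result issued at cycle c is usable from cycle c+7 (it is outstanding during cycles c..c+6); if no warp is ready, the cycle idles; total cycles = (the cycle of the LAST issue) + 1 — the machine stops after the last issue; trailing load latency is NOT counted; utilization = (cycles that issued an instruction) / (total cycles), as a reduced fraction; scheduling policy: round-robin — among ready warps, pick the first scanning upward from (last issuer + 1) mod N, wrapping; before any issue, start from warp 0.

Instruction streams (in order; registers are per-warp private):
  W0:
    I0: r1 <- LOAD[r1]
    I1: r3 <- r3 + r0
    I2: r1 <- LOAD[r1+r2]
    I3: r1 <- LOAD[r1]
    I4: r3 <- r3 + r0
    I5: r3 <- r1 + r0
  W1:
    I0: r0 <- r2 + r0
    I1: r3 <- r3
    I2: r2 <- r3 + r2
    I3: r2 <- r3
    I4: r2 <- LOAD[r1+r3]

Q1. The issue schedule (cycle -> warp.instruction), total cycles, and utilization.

cycle 0: W0.I0
cycle 1: W1.I0
cycle 2: W0.I1
cycle 3: W1.I1
cycle 4: W1.I2
cycle 5: W1.I3
cycle 6: W1.I4
cycle 7: W0.I2
cycle 8: idle
cycle 9: idle
cycle 10: idle
cycle 11: idle
cycle 12: idle
cycle 13: idle
cycle 14: W0.I3
cycle 15: W0.I4
cycle 16: idle
cycle 17: idle
cycle 18: idle
cycle 19: idle
cycle 20: idle
cycle 21: W0.I5

Answer: 22 cycles, utilization 1/2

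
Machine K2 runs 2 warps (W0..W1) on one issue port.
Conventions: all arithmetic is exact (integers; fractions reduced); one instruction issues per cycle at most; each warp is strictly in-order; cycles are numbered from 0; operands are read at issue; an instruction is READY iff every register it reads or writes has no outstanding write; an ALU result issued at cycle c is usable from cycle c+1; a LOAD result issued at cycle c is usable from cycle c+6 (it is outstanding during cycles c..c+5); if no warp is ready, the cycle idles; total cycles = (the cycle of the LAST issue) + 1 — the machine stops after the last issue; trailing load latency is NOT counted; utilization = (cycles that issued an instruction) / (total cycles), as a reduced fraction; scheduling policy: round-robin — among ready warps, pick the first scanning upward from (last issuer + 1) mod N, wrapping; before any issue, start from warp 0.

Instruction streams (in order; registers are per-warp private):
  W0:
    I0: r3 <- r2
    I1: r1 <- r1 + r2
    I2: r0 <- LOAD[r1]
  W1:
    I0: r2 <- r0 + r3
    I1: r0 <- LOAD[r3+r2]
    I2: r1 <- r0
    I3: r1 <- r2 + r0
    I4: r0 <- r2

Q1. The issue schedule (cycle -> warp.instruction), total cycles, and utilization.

cycle 0: W0.I0
cycle 1: W1.I0
cycle 2: W0.I1
cycle 3: W1.I1
cycle 4: W0.I2
cycle 5: idle
cycle 6: idle
cycle 7: idle
cycle 8: idle
cycle 9: W1.I2
cycle 10: W1.I3
cycle 11: W1.I4

Answer: 12 cycles, utilization 2/3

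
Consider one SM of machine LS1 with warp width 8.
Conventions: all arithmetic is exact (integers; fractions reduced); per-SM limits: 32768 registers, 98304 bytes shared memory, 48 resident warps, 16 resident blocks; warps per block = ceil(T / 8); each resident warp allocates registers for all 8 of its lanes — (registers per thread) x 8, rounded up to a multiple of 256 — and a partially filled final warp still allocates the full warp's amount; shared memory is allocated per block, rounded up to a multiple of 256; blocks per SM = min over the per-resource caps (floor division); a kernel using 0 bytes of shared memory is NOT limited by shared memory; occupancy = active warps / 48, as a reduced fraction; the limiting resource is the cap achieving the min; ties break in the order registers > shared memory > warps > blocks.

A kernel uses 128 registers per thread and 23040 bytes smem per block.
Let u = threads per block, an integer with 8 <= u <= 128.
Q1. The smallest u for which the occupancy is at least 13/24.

Answer: u = 49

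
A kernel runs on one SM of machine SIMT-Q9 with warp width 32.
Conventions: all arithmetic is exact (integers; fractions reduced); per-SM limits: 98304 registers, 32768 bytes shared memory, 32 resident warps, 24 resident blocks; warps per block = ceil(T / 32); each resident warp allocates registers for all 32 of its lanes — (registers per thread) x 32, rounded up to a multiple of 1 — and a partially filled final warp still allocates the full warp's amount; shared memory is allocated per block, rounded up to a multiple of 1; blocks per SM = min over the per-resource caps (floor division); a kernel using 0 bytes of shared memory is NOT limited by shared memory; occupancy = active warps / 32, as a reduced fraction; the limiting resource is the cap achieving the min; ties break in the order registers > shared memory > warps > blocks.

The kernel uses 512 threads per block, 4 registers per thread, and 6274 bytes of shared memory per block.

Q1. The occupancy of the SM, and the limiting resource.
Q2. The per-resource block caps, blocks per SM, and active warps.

Answer: occupancy 1, limited by warps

registers: 48 blocks
shared memory: 5 blocks
warps: 2 blocks
blocks: 24 blocks

Answer: 2 blocks, 32 active warps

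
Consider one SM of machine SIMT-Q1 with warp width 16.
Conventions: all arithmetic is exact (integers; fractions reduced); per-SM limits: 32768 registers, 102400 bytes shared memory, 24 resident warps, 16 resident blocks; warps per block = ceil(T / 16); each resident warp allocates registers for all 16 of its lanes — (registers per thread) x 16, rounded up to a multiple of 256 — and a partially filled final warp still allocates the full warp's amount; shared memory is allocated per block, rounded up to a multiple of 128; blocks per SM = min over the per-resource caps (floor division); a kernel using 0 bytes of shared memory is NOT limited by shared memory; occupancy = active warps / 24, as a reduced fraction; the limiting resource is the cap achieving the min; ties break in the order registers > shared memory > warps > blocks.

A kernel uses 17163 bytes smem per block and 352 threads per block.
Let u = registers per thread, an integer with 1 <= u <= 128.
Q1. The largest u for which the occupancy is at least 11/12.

Answer: u = 80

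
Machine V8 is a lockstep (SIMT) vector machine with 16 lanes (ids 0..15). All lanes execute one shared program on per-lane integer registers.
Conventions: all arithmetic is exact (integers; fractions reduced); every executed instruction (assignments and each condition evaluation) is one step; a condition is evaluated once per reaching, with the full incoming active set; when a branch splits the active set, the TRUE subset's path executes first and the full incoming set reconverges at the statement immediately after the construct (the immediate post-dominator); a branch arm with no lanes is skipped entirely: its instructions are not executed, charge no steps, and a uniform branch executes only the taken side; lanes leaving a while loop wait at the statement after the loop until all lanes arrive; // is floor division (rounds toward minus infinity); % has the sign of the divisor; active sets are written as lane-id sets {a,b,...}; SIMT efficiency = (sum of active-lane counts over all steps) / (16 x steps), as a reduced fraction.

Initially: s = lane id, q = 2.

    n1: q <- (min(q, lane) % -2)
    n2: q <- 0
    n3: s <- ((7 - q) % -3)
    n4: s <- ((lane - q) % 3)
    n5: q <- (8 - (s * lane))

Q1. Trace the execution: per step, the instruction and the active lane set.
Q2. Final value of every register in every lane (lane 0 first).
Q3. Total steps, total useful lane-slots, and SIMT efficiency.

step 0: q <- (min(q, lane) % -2)     {0,1,2,3,4,5,6,7,8,9,10,11,12,13,14,15}
step 1: q <- 0                       {0,1,2,3,4,5,6,7,8,9,10,11,12,13,14,15}
step 2: s <- ((7 - q) % -3)          {0,1,2,3,4,5,6,7,8,9,10,11,12,13,14,15}
step 3: s <- ((lane - q) % 3)        {0,1,2,3,4,5,6,7,8,9,10,11,12,13,14,15}
step 4: q <- (8 - (s * lane))        {0,1,2,3,4,5,6,7,8,9,10,11,12,13,14,15}

Answer: 5 steps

s: 0,1,2,0,1,2,0,1,2,0,1,2,0,1,2,0
q: 8,7,4,8,4,-2,8,1,-8,8,-2,-14,8,-5,-20,8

steps = 5; useful = 80; efficiency = 80/80 = 1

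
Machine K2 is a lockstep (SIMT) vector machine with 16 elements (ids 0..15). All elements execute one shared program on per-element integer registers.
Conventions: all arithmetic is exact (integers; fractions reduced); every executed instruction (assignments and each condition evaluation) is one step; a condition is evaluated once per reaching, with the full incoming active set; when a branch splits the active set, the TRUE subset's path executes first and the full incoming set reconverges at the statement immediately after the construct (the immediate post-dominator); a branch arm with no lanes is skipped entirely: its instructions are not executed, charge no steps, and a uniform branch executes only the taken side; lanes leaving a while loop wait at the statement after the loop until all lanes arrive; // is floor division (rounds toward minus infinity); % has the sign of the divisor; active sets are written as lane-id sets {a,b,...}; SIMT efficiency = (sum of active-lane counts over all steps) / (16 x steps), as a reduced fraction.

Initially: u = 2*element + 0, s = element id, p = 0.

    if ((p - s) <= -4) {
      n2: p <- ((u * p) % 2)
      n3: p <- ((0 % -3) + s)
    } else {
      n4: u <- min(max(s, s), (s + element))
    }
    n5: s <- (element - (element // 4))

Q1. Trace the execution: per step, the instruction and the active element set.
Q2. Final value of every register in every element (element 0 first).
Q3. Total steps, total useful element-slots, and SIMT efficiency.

step 0: eval ((p - s) <= -4)         {0,1,2,3,4,5,6,7,8,9,10,11,12,13,14,15}
step 1: p <- ((u * p) % 2)           {4,5,6,7,8,9,10,11,12,13,14,15}
step 2: p <- ((0 % -3) + s)          {4,5,6,7,8,9,10,11,12,13,14,15}
step 3: u <- min(max(s, s), (s + element)) {0,1,2,3}
step 4: s <- (element - (element // 4)) {0,1,2,3,4,5,6,7,8,9,10,11,12,13,14,15}

Answer: 5 steps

u: 0,1,2,3,8,10,12,14,16,18,20,22,24,26,28,30
s: 0,1,2,3,3,4,5,6,6,7,8,9,9,10,11,12
p: 0,0,0,0,4,5,6,7,8,9,10,11,12,13,14,15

steps = 5; useful = 60; efficiency = 60/80 = 3/4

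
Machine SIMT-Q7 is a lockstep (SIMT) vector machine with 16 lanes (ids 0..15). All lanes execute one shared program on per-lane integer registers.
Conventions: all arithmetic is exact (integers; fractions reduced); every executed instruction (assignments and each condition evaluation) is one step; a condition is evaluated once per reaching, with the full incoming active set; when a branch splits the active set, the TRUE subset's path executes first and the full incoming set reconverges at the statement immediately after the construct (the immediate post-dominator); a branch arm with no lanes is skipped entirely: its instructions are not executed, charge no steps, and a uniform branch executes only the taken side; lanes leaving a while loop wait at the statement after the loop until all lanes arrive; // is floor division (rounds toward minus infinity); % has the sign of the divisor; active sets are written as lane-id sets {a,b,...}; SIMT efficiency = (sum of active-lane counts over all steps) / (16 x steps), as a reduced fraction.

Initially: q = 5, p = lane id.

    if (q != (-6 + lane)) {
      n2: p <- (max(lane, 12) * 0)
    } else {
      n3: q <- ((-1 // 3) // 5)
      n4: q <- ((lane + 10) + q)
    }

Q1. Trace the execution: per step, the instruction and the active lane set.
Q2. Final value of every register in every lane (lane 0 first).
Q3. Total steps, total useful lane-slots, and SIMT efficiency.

step 0: eval (q != (-6 + lane))      {0,1,2,3,4,5,6,7,8,9,10,11,12,13,14,15}
step 1: p <- (max(lane, 12) * 0)     {0,1,2,3,4,5,6,7,8,9,10,12,13,14,15}
step 2: q <- ((-1 // 3) // 5)        {11}
step 3: q <- ((lane + 10) + q)       {11}

Answer: 4 steps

q: 5,5,5,5,5,5,5,5,5,5,5,20,5,5,5,5
p: 0,0,0,0,0,0,0,0,0,0,0,11,0,0,0,0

steps = 4; useful = 33; efficiency = 33/64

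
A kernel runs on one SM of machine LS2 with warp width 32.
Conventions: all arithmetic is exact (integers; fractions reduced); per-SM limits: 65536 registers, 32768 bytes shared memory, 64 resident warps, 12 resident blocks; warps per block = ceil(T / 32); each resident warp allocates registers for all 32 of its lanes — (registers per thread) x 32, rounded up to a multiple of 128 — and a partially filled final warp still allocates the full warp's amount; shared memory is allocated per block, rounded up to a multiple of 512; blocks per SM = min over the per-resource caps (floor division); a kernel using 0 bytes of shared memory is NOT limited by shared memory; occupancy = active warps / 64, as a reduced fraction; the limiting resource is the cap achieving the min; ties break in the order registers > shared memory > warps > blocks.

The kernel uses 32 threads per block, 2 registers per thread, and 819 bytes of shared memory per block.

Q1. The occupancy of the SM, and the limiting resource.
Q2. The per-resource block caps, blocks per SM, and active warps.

Answer: occupancy 3/16, limited by blocks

registers: 512 blocks
shared memory: 32 blocks
warps: 64 blocks
blocks: 12 blocks

Answer: 12 blocks, 12 active warps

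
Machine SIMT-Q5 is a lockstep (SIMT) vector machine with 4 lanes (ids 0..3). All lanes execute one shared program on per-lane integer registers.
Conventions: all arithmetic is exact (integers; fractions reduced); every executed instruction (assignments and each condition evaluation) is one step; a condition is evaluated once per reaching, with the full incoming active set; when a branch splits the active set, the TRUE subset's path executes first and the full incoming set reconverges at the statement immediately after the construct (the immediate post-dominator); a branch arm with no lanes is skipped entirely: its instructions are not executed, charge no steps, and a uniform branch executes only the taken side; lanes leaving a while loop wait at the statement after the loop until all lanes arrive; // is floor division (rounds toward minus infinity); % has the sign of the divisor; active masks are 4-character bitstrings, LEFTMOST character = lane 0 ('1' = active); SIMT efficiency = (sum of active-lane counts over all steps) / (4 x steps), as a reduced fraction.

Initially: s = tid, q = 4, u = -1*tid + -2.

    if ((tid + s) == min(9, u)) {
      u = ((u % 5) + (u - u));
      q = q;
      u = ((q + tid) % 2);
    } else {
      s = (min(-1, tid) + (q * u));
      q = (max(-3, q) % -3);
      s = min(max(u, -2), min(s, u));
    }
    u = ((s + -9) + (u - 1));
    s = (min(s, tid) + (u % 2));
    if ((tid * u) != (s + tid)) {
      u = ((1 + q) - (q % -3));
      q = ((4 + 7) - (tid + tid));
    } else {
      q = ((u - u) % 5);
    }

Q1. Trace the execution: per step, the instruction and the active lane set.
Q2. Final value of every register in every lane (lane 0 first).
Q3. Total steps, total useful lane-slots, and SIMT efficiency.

step 0: eval ((tid + s) == min(9, u)) 1111
step 1: s <- (min(-1, tid) + (q * u)) 1111
step 2: q <- (max(-3, q) % -3)       1111
step 3: s <- min(max(u, -2), min(s, u)) 1111
step 4: u <- ((s + -9) + (u - 1))    1111
step 5: s <- (min(s, tid) + (u % 2)) 1111
step 6: eval ((tid * u) != (s + tid)) 1111
step 7: u <- ((1 + q) - (q % -3))    1111
step 8: q <- ((4 + 7) - (tid + tid)) 1111

Answer: 9 steps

s: -8,-13,-16,-21
q: 11,9,7,5
u: 1,1,1,1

steps = 9; useful = 36; efficiency = 36/36 = 1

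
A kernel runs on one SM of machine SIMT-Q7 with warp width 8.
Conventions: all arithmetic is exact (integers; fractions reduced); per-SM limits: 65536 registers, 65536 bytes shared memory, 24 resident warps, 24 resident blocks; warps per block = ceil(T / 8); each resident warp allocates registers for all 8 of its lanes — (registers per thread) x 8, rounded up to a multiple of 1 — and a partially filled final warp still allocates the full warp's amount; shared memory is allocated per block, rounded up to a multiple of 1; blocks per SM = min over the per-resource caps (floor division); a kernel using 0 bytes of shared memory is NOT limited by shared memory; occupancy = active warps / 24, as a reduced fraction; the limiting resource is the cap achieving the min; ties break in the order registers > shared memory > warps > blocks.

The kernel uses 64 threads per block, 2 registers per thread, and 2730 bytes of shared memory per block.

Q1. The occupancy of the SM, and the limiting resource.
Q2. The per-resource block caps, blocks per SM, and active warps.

Answer: occupancy 1, limited by warps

registers: 512 blocks
shared memory: 24 blocks
warps: 3 blocks
blocks: 24 blocks

Answer: 3 blocks, 24 active warps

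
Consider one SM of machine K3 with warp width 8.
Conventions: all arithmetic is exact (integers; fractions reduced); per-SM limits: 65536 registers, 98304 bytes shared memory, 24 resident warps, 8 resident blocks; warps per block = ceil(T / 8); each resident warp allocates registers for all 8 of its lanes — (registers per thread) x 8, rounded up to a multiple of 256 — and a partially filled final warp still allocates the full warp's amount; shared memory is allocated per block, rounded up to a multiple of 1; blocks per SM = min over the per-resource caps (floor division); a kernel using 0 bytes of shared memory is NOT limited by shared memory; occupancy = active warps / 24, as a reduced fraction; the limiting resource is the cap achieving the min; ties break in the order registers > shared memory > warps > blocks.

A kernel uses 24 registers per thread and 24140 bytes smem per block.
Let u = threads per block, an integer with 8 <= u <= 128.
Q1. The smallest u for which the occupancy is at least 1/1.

Answer: u = 41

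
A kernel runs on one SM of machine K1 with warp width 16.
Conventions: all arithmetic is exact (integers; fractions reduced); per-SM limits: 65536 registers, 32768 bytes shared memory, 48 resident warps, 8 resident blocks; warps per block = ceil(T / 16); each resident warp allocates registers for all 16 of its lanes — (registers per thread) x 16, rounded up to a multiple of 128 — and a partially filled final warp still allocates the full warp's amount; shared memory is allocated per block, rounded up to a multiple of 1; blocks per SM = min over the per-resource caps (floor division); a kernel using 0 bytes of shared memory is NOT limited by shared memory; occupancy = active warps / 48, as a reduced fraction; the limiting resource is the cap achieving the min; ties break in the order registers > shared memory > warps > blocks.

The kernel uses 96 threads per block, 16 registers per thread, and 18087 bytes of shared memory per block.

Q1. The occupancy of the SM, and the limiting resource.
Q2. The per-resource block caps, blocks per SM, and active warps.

Answer: occupancy 1/8, limited by shared memory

registers: 42 blocks
shared memory: 1 block
warps: 8 blocks
blocks: 8 blocks

Answer: 1 block, 6 active warps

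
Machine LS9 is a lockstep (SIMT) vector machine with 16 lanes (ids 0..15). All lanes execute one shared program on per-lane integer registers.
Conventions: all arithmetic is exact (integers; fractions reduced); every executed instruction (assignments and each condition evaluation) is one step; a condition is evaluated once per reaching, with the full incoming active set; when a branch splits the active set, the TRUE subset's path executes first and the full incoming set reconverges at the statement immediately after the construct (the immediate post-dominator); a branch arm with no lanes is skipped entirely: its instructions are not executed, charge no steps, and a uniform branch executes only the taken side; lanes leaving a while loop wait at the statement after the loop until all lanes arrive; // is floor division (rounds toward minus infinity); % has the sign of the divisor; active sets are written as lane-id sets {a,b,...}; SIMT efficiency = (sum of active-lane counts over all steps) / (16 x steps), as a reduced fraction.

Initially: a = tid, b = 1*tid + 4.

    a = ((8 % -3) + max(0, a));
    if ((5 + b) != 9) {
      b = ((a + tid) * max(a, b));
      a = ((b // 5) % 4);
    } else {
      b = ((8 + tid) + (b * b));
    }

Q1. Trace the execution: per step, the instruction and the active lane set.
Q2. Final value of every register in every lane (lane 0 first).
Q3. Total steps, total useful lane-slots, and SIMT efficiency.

step 0: a <- ((8 % -3) + max(0, a))  {0,1,2,3,4,5,6,7,8,9,10,11,12,13,14,15}
step 1: eval ((5 + b) != 9)          {0,1,2,3,4,5,6,7,8,9,10,11,12,13,14,15}
step 2: b <- ((a + tid) * max(a, b)) {1,2,3,4,5,6,7,8,9,10,11,12,13,14,15}
step 3: a <- ((b // 5) % 4)          {1,2,3,4,5,6,7,8,9,10,11,12,13,14,15}
step 4: b <- ((8 + tid) + (b * b))   {0}

Answer: 5 steps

a: -1,1,3,3,3,0,2,0,0,0,1,3,1,1,1,2
b: 24,5,18,35,56,81,110,143,180,221,266,315,368,425,486,551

steps = 5; useful = 63; efficiency = 63/80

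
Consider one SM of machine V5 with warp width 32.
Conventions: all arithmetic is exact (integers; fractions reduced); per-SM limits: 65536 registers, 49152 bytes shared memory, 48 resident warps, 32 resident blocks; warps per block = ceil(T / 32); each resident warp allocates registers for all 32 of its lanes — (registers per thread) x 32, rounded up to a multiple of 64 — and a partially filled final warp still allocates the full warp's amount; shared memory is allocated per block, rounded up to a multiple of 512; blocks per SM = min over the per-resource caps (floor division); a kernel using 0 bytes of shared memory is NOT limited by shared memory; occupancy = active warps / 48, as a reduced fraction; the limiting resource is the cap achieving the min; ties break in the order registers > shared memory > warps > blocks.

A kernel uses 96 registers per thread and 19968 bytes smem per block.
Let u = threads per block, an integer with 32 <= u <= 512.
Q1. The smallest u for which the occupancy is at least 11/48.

Answer: u = 161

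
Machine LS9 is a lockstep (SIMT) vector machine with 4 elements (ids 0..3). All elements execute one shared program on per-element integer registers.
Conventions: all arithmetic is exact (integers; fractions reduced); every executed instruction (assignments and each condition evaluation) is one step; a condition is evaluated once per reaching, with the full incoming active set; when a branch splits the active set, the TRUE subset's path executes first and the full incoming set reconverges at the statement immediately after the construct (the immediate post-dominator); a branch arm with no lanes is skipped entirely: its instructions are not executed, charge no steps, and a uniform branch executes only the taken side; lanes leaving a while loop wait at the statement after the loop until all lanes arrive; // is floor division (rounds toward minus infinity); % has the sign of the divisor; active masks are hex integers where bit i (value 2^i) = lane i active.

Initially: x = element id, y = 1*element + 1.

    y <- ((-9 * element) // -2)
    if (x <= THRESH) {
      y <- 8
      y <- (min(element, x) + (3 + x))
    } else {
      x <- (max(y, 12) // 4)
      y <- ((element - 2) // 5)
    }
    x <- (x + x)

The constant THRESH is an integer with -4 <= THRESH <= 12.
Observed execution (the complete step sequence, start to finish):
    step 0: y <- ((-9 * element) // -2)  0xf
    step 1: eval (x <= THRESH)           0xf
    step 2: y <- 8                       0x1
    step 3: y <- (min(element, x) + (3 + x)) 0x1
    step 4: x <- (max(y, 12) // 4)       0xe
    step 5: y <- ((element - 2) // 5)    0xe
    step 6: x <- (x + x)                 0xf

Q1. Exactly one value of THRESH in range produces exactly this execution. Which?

Answer: THRESH = 0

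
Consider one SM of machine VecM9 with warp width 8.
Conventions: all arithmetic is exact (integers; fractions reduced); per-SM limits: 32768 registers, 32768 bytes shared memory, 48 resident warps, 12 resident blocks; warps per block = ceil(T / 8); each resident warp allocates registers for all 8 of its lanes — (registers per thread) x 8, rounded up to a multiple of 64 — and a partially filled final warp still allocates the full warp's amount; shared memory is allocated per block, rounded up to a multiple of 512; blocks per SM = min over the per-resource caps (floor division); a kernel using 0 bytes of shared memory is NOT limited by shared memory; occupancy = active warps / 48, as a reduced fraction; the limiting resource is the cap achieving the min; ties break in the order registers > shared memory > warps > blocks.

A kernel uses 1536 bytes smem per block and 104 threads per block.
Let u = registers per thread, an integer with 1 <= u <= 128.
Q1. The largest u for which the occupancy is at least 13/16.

Answer: u = 104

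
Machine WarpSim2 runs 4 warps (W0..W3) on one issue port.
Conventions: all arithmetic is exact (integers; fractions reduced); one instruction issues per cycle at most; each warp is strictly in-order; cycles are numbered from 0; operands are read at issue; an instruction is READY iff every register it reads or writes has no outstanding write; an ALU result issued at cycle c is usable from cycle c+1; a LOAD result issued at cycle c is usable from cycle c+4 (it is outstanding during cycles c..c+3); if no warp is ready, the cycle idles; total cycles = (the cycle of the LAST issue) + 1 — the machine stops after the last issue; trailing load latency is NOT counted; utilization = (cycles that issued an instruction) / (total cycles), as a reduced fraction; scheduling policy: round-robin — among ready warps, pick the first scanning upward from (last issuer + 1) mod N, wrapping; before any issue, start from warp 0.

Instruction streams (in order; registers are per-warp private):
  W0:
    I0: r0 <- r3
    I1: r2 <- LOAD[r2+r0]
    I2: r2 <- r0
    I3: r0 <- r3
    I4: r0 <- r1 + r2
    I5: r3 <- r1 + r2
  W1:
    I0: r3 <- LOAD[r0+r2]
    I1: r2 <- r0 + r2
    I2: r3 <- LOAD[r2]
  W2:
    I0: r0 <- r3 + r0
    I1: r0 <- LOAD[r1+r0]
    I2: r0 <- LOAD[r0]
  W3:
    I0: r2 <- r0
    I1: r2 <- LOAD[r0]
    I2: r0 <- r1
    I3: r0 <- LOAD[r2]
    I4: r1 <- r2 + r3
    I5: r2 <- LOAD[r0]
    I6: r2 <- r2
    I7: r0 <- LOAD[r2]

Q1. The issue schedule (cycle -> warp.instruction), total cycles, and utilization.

cycle 0: W0.I0
cycle 1: W1.I0
cycle 2: W2.I0
cycle 3: W3.I0
cycle 4: W0.I1
cycle 5: W1.I1
cycle 6: W2.I1
cycle 7: W3.I1
cycle 8: W0.I2
cycle 9: W1.I2
cycle 10: W2.I2
cycle 11: W3.I2
cycle 12: W0.I3
cycle 13: W3.I3
cycle 14: W0.I4
cycle 15: W3.I4
cycle 16: W0.I5
cycle 17: W3.I5
cycle 18: idle
cycle 19: idle
cycle 20: idle
cycle 21: W3.I6
cycle 22: W3.I7

Answer: 23 cycles, utilization 20/23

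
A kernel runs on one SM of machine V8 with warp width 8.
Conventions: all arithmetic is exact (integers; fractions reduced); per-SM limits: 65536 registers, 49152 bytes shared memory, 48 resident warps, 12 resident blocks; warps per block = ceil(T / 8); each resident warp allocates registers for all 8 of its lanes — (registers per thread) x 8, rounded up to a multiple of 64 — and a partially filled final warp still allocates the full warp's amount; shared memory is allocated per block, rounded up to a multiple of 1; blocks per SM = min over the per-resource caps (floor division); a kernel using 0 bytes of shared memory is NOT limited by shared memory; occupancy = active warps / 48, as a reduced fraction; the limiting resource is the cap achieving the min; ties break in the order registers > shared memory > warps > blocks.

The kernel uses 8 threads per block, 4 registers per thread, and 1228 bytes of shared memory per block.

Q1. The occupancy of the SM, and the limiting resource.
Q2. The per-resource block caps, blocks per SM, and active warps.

Answer: occupancy 1/4, limited by blocks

registers: 1024 blocks
shared memory: 40 blocks
warps: 48 blocks
blocks: 12 blocks

Answer: 12 blocks, 12 active warps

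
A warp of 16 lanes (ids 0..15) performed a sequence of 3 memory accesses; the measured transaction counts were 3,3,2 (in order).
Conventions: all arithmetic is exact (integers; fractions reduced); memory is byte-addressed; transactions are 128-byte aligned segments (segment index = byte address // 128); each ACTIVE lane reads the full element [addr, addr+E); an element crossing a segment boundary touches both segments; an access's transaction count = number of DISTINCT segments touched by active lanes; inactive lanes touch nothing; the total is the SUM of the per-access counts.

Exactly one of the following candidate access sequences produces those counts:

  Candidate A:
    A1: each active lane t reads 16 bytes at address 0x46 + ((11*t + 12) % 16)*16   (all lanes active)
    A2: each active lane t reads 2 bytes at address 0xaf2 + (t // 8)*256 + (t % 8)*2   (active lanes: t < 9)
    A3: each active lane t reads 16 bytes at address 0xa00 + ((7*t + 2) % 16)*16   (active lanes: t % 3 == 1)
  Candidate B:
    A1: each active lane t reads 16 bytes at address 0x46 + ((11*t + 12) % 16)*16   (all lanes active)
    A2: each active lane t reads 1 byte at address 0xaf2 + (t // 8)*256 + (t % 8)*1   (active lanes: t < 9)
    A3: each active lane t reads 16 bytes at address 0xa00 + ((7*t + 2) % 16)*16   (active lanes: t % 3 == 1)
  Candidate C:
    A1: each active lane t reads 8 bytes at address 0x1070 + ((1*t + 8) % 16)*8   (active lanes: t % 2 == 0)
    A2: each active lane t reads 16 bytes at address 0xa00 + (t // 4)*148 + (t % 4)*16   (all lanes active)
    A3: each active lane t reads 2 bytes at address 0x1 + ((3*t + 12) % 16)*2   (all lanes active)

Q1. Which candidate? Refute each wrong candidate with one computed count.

B: A2 gives 2 transactions, not 3
C: A1 gives 2 transactions, not 3
A: all counts match (3,3,2)

Answer: A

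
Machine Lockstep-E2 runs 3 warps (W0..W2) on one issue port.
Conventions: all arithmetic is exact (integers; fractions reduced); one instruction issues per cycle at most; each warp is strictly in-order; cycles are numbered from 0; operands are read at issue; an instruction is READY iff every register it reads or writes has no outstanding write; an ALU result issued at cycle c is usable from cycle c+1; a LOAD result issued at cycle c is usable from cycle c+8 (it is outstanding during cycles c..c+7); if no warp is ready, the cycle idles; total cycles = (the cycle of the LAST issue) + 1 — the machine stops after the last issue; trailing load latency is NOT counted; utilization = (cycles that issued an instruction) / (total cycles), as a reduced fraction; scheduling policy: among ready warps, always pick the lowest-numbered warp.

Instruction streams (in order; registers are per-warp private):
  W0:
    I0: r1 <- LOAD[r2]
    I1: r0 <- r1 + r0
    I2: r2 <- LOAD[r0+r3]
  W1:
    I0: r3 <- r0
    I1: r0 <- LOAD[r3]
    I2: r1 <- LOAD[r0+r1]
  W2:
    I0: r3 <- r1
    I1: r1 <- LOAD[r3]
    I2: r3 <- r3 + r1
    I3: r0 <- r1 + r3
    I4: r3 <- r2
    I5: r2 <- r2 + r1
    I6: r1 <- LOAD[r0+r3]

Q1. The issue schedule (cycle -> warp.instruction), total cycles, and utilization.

cycle 0: W0.I0
cycle 1: W1.I0
cycle 2: W1.I1
cycle 3: W2.I0
cycle 4: W2.I1
cycle 5: idle
cycle 6: idle
cycle 7: idle
cycle 8: W0.I1
cycle 9: W0.I2
cycle 10: W1.I2
cycle 11: idle
cycle 12: W2.I2
cycle 13: W2.I3
cycle 14: W2.I4
cycle 15: W2.I5
cycle 16: W2.I6

Answer: 17 cycles, utilization 13/17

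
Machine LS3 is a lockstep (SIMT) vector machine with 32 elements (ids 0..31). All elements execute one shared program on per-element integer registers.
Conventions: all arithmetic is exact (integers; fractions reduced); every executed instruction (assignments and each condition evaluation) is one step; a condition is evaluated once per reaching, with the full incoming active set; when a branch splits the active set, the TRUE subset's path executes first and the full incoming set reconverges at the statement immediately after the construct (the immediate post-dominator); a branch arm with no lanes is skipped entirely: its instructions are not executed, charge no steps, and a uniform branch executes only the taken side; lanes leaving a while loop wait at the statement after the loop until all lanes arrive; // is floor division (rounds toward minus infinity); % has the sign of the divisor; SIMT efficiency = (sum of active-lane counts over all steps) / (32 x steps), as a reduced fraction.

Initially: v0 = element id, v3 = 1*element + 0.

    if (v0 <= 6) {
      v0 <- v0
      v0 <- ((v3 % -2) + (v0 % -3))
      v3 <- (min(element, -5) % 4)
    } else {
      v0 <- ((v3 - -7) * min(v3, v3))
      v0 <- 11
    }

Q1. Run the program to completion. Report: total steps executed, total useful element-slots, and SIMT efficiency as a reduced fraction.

Answer: 6 steps, 103 useful, 103/192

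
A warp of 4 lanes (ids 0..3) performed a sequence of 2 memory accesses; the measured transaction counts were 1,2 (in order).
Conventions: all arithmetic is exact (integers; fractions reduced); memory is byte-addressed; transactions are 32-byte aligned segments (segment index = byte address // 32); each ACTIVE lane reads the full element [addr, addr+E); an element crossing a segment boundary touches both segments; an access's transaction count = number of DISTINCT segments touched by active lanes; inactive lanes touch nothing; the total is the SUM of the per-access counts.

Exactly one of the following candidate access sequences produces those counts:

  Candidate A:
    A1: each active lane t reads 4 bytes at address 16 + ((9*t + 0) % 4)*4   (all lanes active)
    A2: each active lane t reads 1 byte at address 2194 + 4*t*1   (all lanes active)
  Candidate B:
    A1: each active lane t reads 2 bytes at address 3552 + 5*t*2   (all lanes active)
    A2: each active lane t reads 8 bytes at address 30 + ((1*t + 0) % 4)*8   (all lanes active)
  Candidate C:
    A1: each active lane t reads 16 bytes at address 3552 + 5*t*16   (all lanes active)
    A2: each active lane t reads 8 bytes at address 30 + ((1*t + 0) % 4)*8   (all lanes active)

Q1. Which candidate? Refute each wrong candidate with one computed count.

A: A2 gives 1 transaction, not 2
C: A1 gives 4 transactions, not 1
B: all counts match (1,2)

Answer: B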